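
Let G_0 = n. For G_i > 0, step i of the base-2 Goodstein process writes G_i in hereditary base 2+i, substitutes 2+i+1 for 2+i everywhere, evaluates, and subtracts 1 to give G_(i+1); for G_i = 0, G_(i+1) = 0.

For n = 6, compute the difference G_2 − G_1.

228

[0] 6 ≡ 2^2 + 2 (base 2). Lift 3: 30. −1: 29.
[1] 29 ≡ 3^3 + 2 (base 3). Lift 4: 258. −1: 257.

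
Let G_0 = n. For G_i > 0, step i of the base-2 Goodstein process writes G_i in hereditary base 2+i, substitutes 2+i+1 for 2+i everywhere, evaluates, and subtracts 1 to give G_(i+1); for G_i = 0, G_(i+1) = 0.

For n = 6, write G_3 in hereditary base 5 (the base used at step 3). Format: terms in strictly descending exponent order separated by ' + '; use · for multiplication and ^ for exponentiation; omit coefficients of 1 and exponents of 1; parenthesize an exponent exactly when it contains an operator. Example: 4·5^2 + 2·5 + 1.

5^5

6 —HB2→ 2^2 + 2 —bump→ 3^3 + 3 = 30 —(−1)→ 29
29 —HB3→ 3^3 + 2 —bump→ 4^4 + 2 = 258 —(−1)→ 257
257 —HB4→ 4^4 + 1 —bump→ 5^5 + 1 = 3126 —(−1)→ 3125
3125 —HB5→ 5^5 —bump→ 6^6 = 46656 —(−1)→ 46655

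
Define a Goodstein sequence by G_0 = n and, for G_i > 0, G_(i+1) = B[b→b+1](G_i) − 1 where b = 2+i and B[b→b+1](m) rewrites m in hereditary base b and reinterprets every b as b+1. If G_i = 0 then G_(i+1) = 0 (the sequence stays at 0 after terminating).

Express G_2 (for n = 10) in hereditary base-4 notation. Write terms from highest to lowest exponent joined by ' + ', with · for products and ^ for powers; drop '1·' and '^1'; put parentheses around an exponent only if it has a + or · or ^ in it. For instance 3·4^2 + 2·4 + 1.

10 —HB2→ 2^(2 + 1) + 2 —bump→ 3^(3 + 1) + 3 = 84 —(−1)→ 83
83 —HB3→ 3^(3 + 1) + 2 —bump→ 4^(4 + 1) + 2 = 1026 —(−1)→ 1025

4^(4 + 1) + 1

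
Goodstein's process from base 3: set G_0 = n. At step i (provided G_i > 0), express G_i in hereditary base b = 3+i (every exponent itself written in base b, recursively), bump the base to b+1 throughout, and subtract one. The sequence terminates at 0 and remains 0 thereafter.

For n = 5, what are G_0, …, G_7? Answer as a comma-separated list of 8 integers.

(0) 5|_3 = 3 + 2 ↦ 4 + 2|_4 = 6 ⇒ 5
(1) 5|_4 = 4 + 1 ↦ 5 + 1|_5 = 6 ⇒ 5
(2) 5|_5 = 5 ↦ 6|_6 = 6 ⇒ 5
(3) 5|_6 = 5 ↦ 5|_7 = 5 ⇒ 4
(4) 4|_7 = 4 ↦ 4|_8 = 4 ⇒ 3
(5) 3|_8 = 3 ↦ 3|_9 = 3 ⇒ 2
(6) 2|_9 = 2 ↦ 2|_10 = 2 ⇒ 1

5, 5, 5, 5, 4, 3, 2, 1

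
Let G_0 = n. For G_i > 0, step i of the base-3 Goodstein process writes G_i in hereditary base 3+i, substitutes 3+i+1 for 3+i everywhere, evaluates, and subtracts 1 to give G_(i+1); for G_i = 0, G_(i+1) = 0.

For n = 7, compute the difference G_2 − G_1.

base 3: 7 = 2·3 + 1; at 4: 2·4 + 1 = 9; next = 8
base 4: 8 = 2·4; at 5: 2·5 = 10; next = 9

1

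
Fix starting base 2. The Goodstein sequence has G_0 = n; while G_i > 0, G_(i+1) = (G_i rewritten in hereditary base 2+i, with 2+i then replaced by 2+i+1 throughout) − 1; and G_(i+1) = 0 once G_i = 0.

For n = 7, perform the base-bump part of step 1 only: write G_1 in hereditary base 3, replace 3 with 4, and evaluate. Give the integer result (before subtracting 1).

260

i=0: 7 = 2^2 + 2 + 1 (b=2); 2→3: 3^3 + 3 + 1 = 31; 31−1 = 30
i=1: 30 = 3^3 + 3 (b=3); 3→4: 4^4 + 4 = 260; 260−1 = 259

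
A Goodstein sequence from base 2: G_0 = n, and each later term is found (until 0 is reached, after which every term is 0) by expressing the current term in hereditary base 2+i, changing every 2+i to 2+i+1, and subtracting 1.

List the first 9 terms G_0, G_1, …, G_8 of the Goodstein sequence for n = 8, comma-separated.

[0] 8 ≡ 2^(2 + 1) (base 2). Lift 3: 81. −1: 80.
[1] 80 ≡ 2·3^3 + 2·3^2 + 2·3 + 2 (base 3). Lift 4: 554. −1: 553.
[2] 553 ≡ 2·4^4 + 2·4^2 + 2·4 + 1 (base 4). Lift 5: 6311. −1: 6310.
[3] 6310 ≡ 2·5^5 + 2·5^2 + 2·5 (base 5). Lift 6: 93396. −1: 93395.
[4] 93395 ≡ 2·6^6 + 2·6^2 + 6 + 5 (base 6). Lift 7: 1647196. −1: 1647195.
[5] 1647195 ≡ 2·7^7 + 2·7^2 + 7 + 4 (base 7). Lift 8: 33554572. −1: 33554571.
[6] 33554571 ≡ 2·8^8 + 2·8^2 + 8 + 3 (base 8). Lift 9: 774841152. −1: 774841151.
[7] 774841151 ≡ 2·9^9 + 2·9^2 + 9 + 2 (base 9). Lift 10: 20000000212. −1: 20000000211.

8, 80, 553, 6310, 93395, 1647195, 33554571, 774841151, 20000000211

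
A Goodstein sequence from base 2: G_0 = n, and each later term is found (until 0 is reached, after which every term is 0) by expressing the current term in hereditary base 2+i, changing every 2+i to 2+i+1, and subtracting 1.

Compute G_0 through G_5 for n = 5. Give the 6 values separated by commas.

i=0: 5 = 2^2 + 1 (b=2); 2→3: 3^3 + 1 = 28; 28−1 = 27
i=1: 27 = 3^3 (b=3); 3→4: 4^4 = 256; 256−1 = 255
i=2: 255 = 3·4^3 + 3·4^2 + 3·4 + 3 (b=4); 4→5: 3·5^3 + 3·5^2 + 3·5 + 3 = 468; 468−1 = 467
i=3: 467 = 3·5^3 + 3·5^2 + 3·5 + 2 (b=5); 5→6: 3·6^3 + 3·6^2 + 3·6 + 2 = 776; 776−1 = 775
i=4: 775 = 3·6^3 + 3·6^2 + 3·6 + 1 (b=6); 6→7: 3·7^3 + 3·7^2 + 3·7 + 1 = 1198; 1198−1 = 1197

5, 27, 255, 467, 775, 1197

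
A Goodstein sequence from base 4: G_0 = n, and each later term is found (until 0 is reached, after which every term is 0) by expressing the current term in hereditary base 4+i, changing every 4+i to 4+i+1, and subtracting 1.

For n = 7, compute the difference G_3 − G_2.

0

(0) 7|_4 = 4 + 3 ↦ 5 + 3|_5 = 8 ⇒ 7
(1) 7|_5 = 5 + 2 ↦ 6 + 2|_6 = 8 ⇒ 7
(2) 7|_6 = 6 + 1 ↦ 7 + 1|_7 = 8 ⇒ 7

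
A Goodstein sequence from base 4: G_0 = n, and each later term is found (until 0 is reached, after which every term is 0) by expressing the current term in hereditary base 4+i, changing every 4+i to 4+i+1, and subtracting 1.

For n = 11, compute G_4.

G_0 = 11. HB_4(11) = 2·4 + 3. Bump = 13. G_1 = 12.
G_1 = 12. HB_5(12) = 2·5 + 2. Bump = 14. G_2 = 13.
G_2 = 13. HB_6(13) = 2·6 + 1. Bump = 15. G_3 = 14.
G_3 = 14. HB_7(14) = 2·7. Bump = 16. G_4 = 15.

15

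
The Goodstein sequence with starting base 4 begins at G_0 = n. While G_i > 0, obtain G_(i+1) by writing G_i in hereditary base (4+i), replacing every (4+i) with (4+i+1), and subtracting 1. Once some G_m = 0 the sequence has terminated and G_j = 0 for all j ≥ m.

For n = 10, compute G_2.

12

[0] 10 ≡ 2·4 + 2 (base 4). Lift 5: 12. −1: 11.
[1] 11 ≡ 2·5 + 1 (base 5). Lift 6: 13. −1: 12.
[2] 12 ≡ 2·6 (base 6). Lift 7: 14. −1: 13.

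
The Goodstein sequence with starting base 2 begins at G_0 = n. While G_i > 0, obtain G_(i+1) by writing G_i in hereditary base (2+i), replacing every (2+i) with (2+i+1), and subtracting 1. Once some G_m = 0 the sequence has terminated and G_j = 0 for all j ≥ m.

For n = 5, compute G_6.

i=0: 5 = 2^2 + 1 (b=2); 2→3: 3^3 + 1 = 28; 28−1 = 27
i=1: 27 = 3^3 (b=3); 3→4: 4^4 = 256; 256−1 = 255
i=2: 255 = 3·4^3 + 3·4^2 + 3·4 + 3 (b=4); 4→5: 3·5^3 + 3·5^2 + 3·5 + 3 = 468; 468−1 = 467
i=3: 467 = 3·5^3 + 3·5^2 + 3·5 + 2 (b=5); 5→6: 3·6^3 + 3·6^2 + 3·6 + 2 = 776; 776−1 = 775
i=4: 775 = 3·6^3 + 3·6^2 + 3·6 + 1 (b=6); 6→7: 3·7^3 + 3·7^2 + 3·7 + 1 = 1198; 1198−1 = 1197
i=5: 1197 = 3·7^3 + 3·7^2 + 3·7 (b=7); 7→8: 3·8^3 + 3·8^2 + 3·8 = 1752; 1752−1 = 1751

1751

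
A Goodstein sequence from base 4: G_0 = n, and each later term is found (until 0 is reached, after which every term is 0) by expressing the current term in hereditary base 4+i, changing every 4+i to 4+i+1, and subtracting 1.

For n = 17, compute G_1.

step 0: 17 = 4^2 + 1; sub 5 for 4: 5^2 + 1; = 26; G_1 = 26−1 = 25
step 1: 25 = 5^2; sub 6 for 5: 6^2; = 36; G_2 = 36−1 = 35

25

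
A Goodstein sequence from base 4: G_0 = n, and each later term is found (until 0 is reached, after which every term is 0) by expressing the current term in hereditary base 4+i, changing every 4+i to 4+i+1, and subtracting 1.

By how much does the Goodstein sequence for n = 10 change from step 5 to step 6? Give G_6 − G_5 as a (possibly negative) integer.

0

G_0=10  [base 4] 2·4 + 2  →[4↦5]→  2·5 + 2 = 12  −1 ⇒ G_1=11
G_1=11  [base 5] 2·5 + 1  →[5↦6]→  2·6 + 1 = 13  −1 ⇒ G_2=12
G_2=12  [base 6] 2·6  →[6↦7]→  2·7 = 14  −1 ⇒ G_3=13
G_3=13  [base 7] 7 + 6  →[7↦8]→  8 + 6 = 14  −1 ⇒ G_4=13
G_4=13  [base 8] 8 + 5  →[8↦9]→  9 + 5 = 14  −1 ⇒ G_5=13
G_5=13  [base 9] 9 + 4  →[9↦10]→  10 + 4 = 14  −1 ⇒ G_6=13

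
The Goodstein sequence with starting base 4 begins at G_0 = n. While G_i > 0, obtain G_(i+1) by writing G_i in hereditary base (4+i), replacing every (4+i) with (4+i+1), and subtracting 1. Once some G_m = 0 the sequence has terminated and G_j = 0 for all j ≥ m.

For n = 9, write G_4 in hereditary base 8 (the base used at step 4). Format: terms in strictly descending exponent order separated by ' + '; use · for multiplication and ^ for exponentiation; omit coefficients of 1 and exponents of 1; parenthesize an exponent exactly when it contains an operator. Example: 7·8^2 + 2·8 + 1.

9 —HB4→ 2·4 + 1 —bump→ 2·5 + 1 = 11 —(−1)→ 10
10 —HB5→ 2·5 —bump→ 2·6 = 12 —(−1)→ 11
11 —HB6→ 6 + 5 —bump→ 7 + 5 = 12 —(−1)→ 11
11 —HB7→ 7 + 4 —bump→ 8 + 4 = 12 —(−1)→ 11
11 —HB8→ 8 + 3 —bump→ 9 + 3 = 12 —(−1)→ 11

8 + 3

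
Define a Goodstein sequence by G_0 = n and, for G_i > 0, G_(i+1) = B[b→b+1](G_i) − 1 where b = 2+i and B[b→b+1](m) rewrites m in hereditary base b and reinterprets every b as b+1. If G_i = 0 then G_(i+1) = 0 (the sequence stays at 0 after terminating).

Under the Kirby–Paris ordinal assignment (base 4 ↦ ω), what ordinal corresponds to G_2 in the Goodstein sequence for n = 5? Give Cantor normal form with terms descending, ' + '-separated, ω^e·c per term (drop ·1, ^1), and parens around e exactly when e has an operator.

ω^3·3 + ω^2·3 + ω·3 + 3

base 2: 5 = 2^2 + 1; at 3: 3^3 + 1 = 28; next = 27
base 3: 27 = 3^3; at 4: 4^4 = 256; next = 255
base 4: 255 = 3·4^3 + 3·4^2 + 3·4 + 3; at 5: 3·5^3 + 3·5^2 + 3·5 + 3 = 468; next = 467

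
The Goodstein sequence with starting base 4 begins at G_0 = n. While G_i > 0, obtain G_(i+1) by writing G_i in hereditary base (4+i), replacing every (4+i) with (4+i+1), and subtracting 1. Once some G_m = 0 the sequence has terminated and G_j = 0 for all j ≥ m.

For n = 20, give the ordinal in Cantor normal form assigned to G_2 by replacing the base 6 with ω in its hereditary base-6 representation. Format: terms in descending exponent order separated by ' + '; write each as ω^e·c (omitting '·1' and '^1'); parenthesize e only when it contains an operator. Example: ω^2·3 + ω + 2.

ω^2 + 3

20 —HB4→ 4^2 + 4 —bump→ 5^2 + 5 = 30 —(−1)→ 29
29 —HB5→ 5^2 + 4 —bump→ 6^2 + 4 = 40 —(−1)→ 39
39 —HB6→ 6^2 + 3 —bump→ 7^2 + 3 = 52 —(−1)→ 51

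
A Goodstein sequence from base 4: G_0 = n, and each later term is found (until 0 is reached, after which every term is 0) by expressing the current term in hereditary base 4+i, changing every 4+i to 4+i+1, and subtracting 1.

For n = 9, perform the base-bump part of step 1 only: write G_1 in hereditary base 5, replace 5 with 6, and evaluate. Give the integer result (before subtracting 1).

12

i=0: 9 = 2·4 + 1 (b=4); 4→5: 2·5 + 1 = 11; 11−1 = 10
i=1: 10 = 2·5 (b=5); 5→6: 2·6 = 12; 12−1 = 11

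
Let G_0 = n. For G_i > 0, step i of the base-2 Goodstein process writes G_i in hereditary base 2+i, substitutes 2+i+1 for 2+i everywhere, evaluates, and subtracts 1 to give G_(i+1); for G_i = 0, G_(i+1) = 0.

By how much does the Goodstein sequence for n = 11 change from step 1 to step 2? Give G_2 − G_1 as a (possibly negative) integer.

11 —HB2→ 2^(2 + 1) + 2 + 1 —bump→ 3^(3 + 1) + 3 + 1 = 85 —(−1)→ 84
84 —HB3→ 3^(3 + 1) + 3 —bump→ 4^(4 + 1) + 4 = 1028 —(−1)→ 1027

943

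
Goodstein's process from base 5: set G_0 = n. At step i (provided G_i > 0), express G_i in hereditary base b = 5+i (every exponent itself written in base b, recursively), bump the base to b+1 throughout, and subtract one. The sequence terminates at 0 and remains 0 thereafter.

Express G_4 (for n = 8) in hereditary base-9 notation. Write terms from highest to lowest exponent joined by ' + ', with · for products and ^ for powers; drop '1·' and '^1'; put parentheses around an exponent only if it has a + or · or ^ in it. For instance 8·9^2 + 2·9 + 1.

base 5: 8 = 5 + 3; at 6: 6 + 3 = 9; next = 8
base 6: 8 = 6 + 2; at 7: 7 + 2 = 9; next = 8
base 7: 8 = 7 + 1; at 8: 8 + 1 = 9; next = 8
base 8: 8 = 8; at 9: 9 = 9; next = 8
base 9: 8 = 8; at 10: 8 = 8; next = 7

8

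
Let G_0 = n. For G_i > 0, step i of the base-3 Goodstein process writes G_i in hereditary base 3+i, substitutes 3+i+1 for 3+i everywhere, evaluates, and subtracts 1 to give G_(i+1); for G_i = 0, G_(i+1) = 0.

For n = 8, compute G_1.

9

step 0: 8 = 2·3 + 2; sub 4 for 3: 2·4 + 2; = 10; G_1 = 10−1 = 9
step 1: 9 = 2·4 + 1; sub 5 for 4: 2·5 + 1; = 11; G_2 = 11−1 = 10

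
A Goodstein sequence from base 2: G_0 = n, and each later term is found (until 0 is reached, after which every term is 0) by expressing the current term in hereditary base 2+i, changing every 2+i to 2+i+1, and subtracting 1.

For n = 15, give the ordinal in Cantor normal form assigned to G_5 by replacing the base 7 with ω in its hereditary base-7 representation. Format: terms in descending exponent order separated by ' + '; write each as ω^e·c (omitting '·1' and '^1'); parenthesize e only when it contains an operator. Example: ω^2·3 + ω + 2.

ω^(ω + 1) + ω^ω

G_0 = 15. HB_2(15) = 2^(2 + 1) + 2^2 + 2 + 1. Bump = 112. G_1 = 111.
G_1 = 111. HB_3(111) = 3^(3 + 1) + 3^3 + 3. Bump = 1284. G_2 = 1283.
G_2 = 1283. HB_4(1283) = 4^(4 + 1) + 4^4 + 3. Bump = 18753. G_3 = 18752.
G_3 = 18752. HB_5(18752) = 5^(5 + 1) + 5^5 + 2. Bump = 326594. G_4 = 326593.
G_4 = 326593. HB_6(326593) = 6^(6 + 1) + 6^6 + 1. Bump = 6588345. G_5 = 6588344.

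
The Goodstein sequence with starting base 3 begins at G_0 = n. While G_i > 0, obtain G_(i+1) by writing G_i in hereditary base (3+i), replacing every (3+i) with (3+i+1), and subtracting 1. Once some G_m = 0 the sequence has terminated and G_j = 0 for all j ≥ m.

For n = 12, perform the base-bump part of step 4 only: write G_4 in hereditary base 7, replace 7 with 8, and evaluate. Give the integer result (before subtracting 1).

[0] 12 ≡ 3^2 + 3 (base 3). Lift 4: 20. −1: 19.
[1] 19 ≡ 4^2 + 3 (base 4). Lift 5: 28. −1: 27.
[2] 27 ≡ 5^2 + 2 (base 5). Lift 6: 38. −1: 37.
[3] 37 ≡ 6^2 + 1 (base 6). Lift 7: 50. −1: 49.

64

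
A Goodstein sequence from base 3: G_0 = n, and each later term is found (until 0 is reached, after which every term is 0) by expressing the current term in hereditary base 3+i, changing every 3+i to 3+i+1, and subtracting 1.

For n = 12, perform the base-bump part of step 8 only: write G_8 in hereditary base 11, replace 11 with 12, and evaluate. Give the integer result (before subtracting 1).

i=0: 12 = 3^2 + 3 (b=3); 3→4: 4^2 + 4 = 20; 20−1 = 19
i=1: 19 = 4^2 + 3 (b=4); 4→5: 5^2 + 3 = 28; 28−1 = 27
i=2: 27 = 5^2 + 2 (b=5); 5→6: 6^2 + 2 = 38; 38−1 = 37
i=3: 37 = 6^2 + 1 (b=6); 6→7: 7^2 + 1 = 50; 50−1 = 49
i=4: 49 = 7^2 (b=7); 7→8: 8^2 = 64; 64−1 = 63
i=5: 63 = 7·8 + 7 (b=8); 8→9: 7·9 + 7 = 70; 70−1 = 69
i=6: 69 = 7·9 + 6 (b=9); 9→10: 7·10 + 6 = 76; 76−1 = 75
i=7: 75 = 7·10 + 5 (b=10); 10→11: 7·11 + 5 = 82; 82−1 = 81

88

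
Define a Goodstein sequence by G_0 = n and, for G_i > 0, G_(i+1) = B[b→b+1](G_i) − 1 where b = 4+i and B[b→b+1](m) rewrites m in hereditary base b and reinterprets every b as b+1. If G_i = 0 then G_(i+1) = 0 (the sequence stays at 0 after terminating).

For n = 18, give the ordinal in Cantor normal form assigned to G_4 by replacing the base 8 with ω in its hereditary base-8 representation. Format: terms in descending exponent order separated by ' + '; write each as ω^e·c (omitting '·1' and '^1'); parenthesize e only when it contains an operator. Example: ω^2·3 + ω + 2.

ω·6 + 5

(0) 18|_4 = 4^2 + 2 ↦ 5^2 + 2|_5 = 27 ⇒ 26
(1) 26|_5 = 5^2 + 1 ↦ 6^2 + 1|_6 = 37 ⇒ 36
(2) 36|_6 = 6^2 ↦ 7^2|_7 = 49 ⇒ 48
(3) 48|_7 = 6·7 + 6 ↦ 6·8 + 6|_8 = 54 ⇒ 53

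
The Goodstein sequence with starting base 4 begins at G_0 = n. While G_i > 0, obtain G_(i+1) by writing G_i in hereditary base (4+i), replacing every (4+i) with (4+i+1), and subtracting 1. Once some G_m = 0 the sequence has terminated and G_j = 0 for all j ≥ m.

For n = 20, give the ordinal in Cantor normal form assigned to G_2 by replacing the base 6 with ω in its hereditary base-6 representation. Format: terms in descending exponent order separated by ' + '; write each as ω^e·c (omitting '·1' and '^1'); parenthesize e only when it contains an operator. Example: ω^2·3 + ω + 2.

G_0=20  [base 4] 4^2 + 4  →[4↦5]→  5^2 + 5 = 30  −1 ⇒ G_1=29
G_1=29  [base 5] 5^2 + 4  →[5↦6]→  6^2 + 4 = 40  −1 ⇒ G_2=39
G_2=39  [base 6] 6^2 + 3  →[6↦7]→  7^2 + 3 = 52  −1 ⇒ G_3=51

ω^2 + 3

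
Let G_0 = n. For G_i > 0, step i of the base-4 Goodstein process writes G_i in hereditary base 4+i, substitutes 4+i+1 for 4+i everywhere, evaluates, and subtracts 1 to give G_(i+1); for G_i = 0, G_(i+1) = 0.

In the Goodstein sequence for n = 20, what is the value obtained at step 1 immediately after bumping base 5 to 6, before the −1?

40

step 0: 20 = 4^2 + 4; sub 5 for 4: 5^2 + 5; = 30; G_1 = 30−1 = 29
step 1: 29 = 5^2 + 4; sub 6 for 5: 6^2 + 4; = 40; G_2 = 40−1 = 39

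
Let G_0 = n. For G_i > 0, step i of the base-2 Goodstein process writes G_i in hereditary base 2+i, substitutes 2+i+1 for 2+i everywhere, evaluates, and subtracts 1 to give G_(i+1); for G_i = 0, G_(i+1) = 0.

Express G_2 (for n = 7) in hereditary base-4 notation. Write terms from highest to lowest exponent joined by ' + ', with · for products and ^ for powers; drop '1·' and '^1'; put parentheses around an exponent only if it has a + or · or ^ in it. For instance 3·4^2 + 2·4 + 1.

i=0: 7 = 2^2 + 2 + 1 (b=2); 2→3: 3^3 + 3 + 1 = 31; 31−1 = 30
i=1: 30 = 3^3 + 3 (b=3); 3→4: 4^4 + 4 = 260; 260−1 = 259
i=2: 259 = 4^4 + 3 (b=4); 4→5: 5^5 + 3 = 3128; 3128−1 = 3127

4^4 + 3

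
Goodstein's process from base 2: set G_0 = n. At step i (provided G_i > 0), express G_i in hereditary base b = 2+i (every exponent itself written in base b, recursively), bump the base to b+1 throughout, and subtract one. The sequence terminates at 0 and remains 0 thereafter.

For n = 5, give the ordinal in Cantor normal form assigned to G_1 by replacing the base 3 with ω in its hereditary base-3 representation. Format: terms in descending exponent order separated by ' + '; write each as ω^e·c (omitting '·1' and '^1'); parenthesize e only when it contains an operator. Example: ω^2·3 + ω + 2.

i=0: 5 = 2^2 + 1 (b=2); 2→3: 3^3 + 1 = 28; 28−1 = 27
i=1: 27 = 3^3 (b=3); 3→4: 4^4 = 256; 256−1 = 255

ω^ω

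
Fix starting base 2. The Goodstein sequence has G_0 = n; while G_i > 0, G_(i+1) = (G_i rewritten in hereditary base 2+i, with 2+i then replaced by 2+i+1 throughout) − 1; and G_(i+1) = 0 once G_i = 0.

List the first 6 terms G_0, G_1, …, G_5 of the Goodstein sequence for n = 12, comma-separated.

G_0=12  [base 2] 2^(2 + 1) + 2^2  →[2↦3]→  3^(3 + 1) + 3^3 = 108  −1 ⇒ G_1=107
G_1=107  [base 3] 3^(3 + 1) + 2·3^2 + 2·3 + 2  →[3↦4]→  4^(4 + 1) + 2·4^2 + 2·4 + 2 = 1066  −1 ⇒ G_2=1065
G_2=1065  [base 4] 4^(4 + 1) + 2·4^2 + 2·4 + 1  →[4↦5]→  5^(5 + 1) + 2·5^2 + 2·5 + 1 = 15686  −1 ⇒ G_3=15685
G_3=15685  [base 5] 5^(5 + 1) + 2·5^2 + 2·5  →[5↦6]→  6^(6 + 1) + 2·6^2 + 2·6 = 280020  −1 ⇒ G_4=280019
G_4=280019  [base 6] 6^(6 + 1) + 2·6^2 + 6 + 5  →[6↦7]→  7^(7 + 1) + 2·7^2 + 7 + 5 = 5764911  −1 ⇒ G_5=5764910

12, 107, 1065, 15685, 280019, 5764910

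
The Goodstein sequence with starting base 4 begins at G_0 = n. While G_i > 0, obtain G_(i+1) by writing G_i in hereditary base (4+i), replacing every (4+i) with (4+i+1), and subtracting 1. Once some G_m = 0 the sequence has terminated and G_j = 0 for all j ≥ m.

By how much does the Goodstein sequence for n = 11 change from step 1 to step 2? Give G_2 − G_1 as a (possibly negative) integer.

1

(0) 11|_4 = 2·4 + 3 ↦ 2·5 + 3|_5 = 13 ⇒ 12
(1) 12|_5 = 2·5 + 2 ↦ 2·6 + 2|_6 = 14 ⇒ 13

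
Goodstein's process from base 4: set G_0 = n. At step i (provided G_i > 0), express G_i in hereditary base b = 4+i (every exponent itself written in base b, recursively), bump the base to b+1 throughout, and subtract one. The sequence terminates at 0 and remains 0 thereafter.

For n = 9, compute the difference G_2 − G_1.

1

step 0: 9 = 2·4 + 1; sub 5 for 4: 2·5 + 1; = 11; G_1 = 11−1 = 10
step 1: 10 = 2·5; sub 6 for 5: 2·6; = 12; G_2 = 12−1 = 11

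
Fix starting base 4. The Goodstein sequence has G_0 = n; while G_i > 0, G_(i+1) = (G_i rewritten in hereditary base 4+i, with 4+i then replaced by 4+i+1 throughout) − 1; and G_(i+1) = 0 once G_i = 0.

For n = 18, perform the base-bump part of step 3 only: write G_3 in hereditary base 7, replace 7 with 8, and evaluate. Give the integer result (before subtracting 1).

G_0=18  [base 4] 4^2 + 2  →[4↦5]→  5^2 + 2 = 27  −1 ⇒ G_1=26
G_1=26  [base 5] 5^2 + 1  →[5↦6]→  6^2 + 1 = 37  −1 ⇒ G_2=36
G_2=36  [base 6] 6^2  →[6↦7]→  7^2 = 49  −1 ⇒ G_3=48
G_3=48  [base 7] 6·7 + 6  →[7↦8]→  6·8 + 6 = 54  −1 ⇒ G_4=53

54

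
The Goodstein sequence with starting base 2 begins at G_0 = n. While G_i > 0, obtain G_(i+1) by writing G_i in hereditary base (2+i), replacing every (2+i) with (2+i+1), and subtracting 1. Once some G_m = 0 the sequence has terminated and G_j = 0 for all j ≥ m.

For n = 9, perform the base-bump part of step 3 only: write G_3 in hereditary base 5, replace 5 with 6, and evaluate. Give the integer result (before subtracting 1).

140744

G_0 = 9. HB_2(9) = 2^(2 + 1) + 1. Bump = 82. G_1 = 81.
G_1 = 81. HB_3(81) = 3^(3 + 1). Bump = 1024. G_2 = 1023.
G_2 = 1023. HB_4(1023) = 3·4^4 + 3·4^3 + 3·4^2 + 3·4 + 3. Bump = 9843. G_3 = 9842.
G_3 = 9842. HB_5(9842) = 3·5^5 + 3·5^3 + 3·5^2 + 3·5 + 2. Bump = 140744. G_4 = 140743.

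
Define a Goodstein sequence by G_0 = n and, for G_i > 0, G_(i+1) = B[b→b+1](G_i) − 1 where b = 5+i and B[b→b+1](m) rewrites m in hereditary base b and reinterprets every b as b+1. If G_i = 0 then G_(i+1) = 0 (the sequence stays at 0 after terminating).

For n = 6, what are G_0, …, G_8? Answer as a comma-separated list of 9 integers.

base 5: 6 = 5 + 1; at 6: 6 + 1 = 7; next = 6
base 6: 6 = 6; at 7: 7 = 7; next = 6
base 7: 6 = 6; at 8: 6 = 6; next = 5
base 8: 5 = 5; at 9: 5 = 5; next = 4
base 9: 4 = 4; at 10: 4 = 4; next = 3
base 10: 3 = 3; at 11: 3 = 3; next = 2
base 11: 2 = 2; at 12: 2 = 2; next = 1
base 12: 1 = 1; at 13: 1 = 1; next = 0

6, 6, 6, 5, 4, 3, 2, 1, 0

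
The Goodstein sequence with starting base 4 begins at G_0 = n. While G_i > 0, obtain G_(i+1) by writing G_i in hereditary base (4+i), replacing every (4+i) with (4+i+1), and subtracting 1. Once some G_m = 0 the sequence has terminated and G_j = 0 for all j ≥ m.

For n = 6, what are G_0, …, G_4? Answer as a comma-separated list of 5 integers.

6, 6, 6, 6, 5

[0] 6 ≡ 4 + 2 (base 4). Lift 5: 7. −1: 6.
[1] 6 ≡ 5 + 1 (base 5). Lift 6: 7. −1: 6.
[2] 6 ≡ 6 (base 6). Lift 7: 7. −1: 6.
[3] 6 ≡ 6 (base 7). Lift 8: 6. −1: 5.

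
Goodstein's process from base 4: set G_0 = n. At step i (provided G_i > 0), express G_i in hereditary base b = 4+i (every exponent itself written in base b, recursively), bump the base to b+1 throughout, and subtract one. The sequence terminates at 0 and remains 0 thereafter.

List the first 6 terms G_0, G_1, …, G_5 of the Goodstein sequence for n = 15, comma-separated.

G_0=15  [base 4] 3·4 + 3  →[4↦5]→  3·5 + 3 = 18  −1 ⇒ G_1=17
G_1=17  [base 5] 3·5 + 2  →[5↦6]→  3·6 + 2 = 20  −1 ⇒ G_2=19
G_2=19  [base 6] 3·6 + 1  →[6↦7]→  3·7 + 1 = 22  −1 ⇒ G_3=21
G_3=21  [base 7] 3·7  →[7↦8]→  3·8 = 24  −1 ⇒ G_4=23
G_4=23  [base 8] 2·8 + 7  →[8↦9]→  2·9 + 7 = 25  −1 ⇒ G_5=24

15, 17, 19, 21, 23, 24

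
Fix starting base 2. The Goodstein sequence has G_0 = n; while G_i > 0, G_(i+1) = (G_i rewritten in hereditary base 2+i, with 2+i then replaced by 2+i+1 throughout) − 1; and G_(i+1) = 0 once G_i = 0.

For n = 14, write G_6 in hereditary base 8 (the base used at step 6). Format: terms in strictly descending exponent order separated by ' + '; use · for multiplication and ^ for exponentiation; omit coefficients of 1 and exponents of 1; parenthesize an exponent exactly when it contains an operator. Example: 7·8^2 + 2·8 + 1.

G_0 = 14. HB_2(14) = 2^(2 + 1) + 2^2 + 2. Bump = 111. G_1 = 110.
G_1 = 110. HB_3(110) = 3^(3 + 1) + 3^3 + 2. Bump = 1282. G_2 = 1281.
G_2 = 1281. HB_4(1281) = 4^(4 + 1) + 4^4 + 1. Bump = 18751. G_3 = 18750.
G_3 = 18750. HB_5(18750) = 5^(5 + 1) + 5^5. Bump = 326592. G_4 = 326591.
G_4 = 326591. HB_6(326591) = 6^(6 + 1) + 5·6^5 + 5·6^4 + 5·6^3 + 5·6^2 + 5·6 + 5. Bump = 5862841. G_5 = 5862840.
G_5 = 5862840. HB_7(5862840) = 7^(7 + 1) + 5·7^5 + 5·7^4 + 5·7^3 + 5·7^2 + 5·7 + 4. Bump = 134404972. G_6 = 134404971.
G_6 = 134404971. HB_8(134404971) = 8^(8 + 1) + 5·8^5 + 5·8^4 + 5·8^3 + 5·8^2 + 5·8 + 3. Bump = 3487116549. G_7 = 3487116548.

8^(8 + 1) + 5·8^5 + 5·8^4 + 5·8^3 + 5·8^2 + 5·8 + 3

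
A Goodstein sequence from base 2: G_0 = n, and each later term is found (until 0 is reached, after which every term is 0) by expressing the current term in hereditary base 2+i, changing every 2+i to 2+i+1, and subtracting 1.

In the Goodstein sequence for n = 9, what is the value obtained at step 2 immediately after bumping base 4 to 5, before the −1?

base 2: 9 = 2^(2 + 1) + 1; at 3: 3^(3 + 1) + 1 = 82; next = 81
base 3: 81 = 3^(3 + 1); at 4: 4^(4 + 1) = 1024; next = 1023
base 4: 1023 = 3·4^4 + 3·4^3 + 3·4^2 + 3·4 + 3; at 5: 3·5^5 + 3·5^3 + 3·5^2 + 3·5 + 3 = 9843; next = 9842

9843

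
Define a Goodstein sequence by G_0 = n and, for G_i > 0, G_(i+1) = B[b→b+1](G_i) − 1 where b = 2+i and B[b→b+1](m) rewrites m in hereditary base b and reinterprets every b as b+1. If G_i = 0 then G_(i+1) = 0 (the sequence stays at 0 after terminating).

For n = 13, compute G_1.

i=0: 13 = 2^(2 + 1) + 2^2 + 1 (b=2); 2→3: 3^(3 + 1) + 3^3 + 1 = 109; 109−1 = 108
i=1: 108 = 3^(3 + 1) + 3^3 (b=3); 3→4: 4^(4 + 1) + 4^4 = 1280; 1280−1 = 1279

108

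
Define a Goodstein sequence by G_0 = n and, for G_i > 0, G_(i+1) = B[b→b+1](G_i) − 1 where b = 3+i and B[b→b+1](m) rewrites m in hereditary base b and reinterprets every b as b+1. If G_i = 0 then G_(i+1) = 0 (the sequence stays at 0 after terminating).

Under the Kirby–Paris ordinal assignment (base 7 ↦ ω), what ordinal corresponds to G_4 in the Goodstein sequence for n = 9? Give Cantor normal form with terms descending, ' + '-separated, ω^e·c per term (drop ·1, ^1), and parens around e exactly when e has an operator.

ω·3

9 —HB3→ 3^2 —bump→ 4^2 = 16 —(−1)→ 15
15 —HB4→ 3·4 + 3 —bump→ 3·5 + 3 = 18 —(−1)→ 17
17 —HB5→ 3·5 + 2 —bump→ 3·6 + 2 = 20 —(−1)→ 19
19 —HB6→ 3·6 + 1 —bump→ 3·7 + 1 = 22 —(−1)→ 21
21 —HB7→ 3·7 —bump→ 3·8 = 24 —(−1)→ 23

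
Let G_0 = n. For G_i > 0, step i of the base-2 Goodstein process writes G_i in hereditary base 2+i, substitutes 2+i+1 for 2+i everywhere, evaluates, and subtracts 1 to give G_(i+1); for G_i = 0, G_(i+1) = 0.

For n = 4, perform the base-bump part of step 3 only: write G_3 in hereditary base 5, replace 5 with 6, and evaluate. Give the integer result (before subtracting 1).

base 2: 4 = 2^2; at 3: 3^3 = 27; next = 26
base 3: 26 = 2·3^2 + 2·3 + 2; at 4: 2·4^2 + 2·4 + 2 = 42; next = 41
base 4: 41 = 2·4^2 + 2·4 + 1; at 5: 2·5^2 + 2·5 + 1 = 61; next = 60
base 5: 60 = 2·5^2 + 2·5; at 6: 2·6^2 + 2·6 = 84; next = 83

84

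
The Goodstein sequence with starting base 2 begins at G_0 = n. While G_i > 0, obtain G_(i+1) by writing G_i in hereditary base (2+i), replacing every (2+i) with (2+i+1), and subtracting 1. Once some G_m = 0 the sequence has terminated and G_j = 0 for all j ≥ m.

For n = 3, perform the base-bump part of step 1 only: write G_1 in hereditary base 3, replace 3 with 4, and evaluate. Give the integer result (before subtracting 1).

4

step 0: 3 = 2 + 1; sub 3 for 2: 3 + 1; = 4; G_1 = 4−1 = 3
step 1: 3 = 3; sub 4 for 3: 4; = 4; G_2 = 4−1 = 3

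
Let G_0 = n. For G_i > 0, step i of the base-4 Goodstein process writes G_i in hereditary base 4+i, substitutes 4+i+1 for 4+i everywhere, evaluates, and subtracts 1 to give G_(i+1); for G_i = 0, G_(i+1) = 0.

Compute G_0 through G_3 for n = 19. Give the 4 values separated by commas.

19, 27, 37, 49

base 4: 19 = 4^2 + 3; at 5: 5^2 + 3 = 28; next = 27
base 5: 27 = 5^2 + 2; at 6: 6^2 + 2 = 38; next = 37
base 6: 37 = 6^2 + 1; at 7: 7^2 + 1 = 50; next = 49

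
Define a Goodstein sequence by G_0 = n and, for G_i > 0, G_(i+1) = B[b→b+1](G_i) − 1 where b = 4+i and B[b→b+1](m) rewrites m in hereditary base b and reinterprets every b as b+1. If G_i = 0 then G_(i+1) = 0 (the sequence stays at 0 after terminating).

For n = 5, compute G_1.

5

G_0=5  [base 4] 4 + 1  →[4↦5]→  5 + 1 = 6  −1 ⇒ G_1=5
G_1=5  [base 5] 5  →[5↦6]→  6 = 6  −1 ⇒ G_2=5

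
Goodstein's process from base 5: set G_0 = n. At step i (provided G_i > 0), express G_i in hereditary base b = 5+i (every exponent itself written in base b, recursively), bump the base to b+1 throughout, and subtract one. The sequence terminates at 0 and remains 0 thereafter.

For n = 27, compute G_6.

81

G_0 = 27. HB_5(27) = 5^2 + 2. Bump = 38. G_1 = 37.
G_1 = 37. HB_6(37) = 6^2 + 1. Bump = 50. G_2 = 49.
G_2 = 49. HB_7(49) = 7^2. Bump = 64. G_3 = 63.
G_3 = 63. HB_8(63) = 7·8 + 7. Bump = 70. G_4 = 69.
G_4 = 69. HB_9(69) = 7·9 + 6. Bump = 76. G_5 = 75.
G_5 = 75. HB_10(75) = 7·10 + 5. Bump = 82. G_6 = 81.
G_6 = 81. HB_11(81) = 7·11 + 4. Bump = 88. G_7 = 87.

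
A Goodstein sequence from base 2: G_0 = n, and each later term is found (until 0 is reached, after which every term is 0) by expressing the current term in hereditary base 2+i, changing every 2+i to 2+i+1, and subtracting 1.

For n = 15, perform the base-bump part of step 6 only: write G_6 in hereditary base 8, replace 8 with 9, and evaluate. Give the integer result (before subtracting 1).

15 —HB2→ 2^(2 + 1) + 2^2 + 2 + 1 —bump→ 3^(3 + 1) + 3^3 + 3 + 1 = 112 —(−1)→ 111
111 —HB3→ 3^(3 + 1) + 3^3 + 3 —bump→ 4^(4 + 1) + 4^4 + 4 = 1284 —(−1)→ 1283
1283 —HB4→ 4^(4 + 1) + 4^4 + 3 —bump→ 5^(5 + 1) + 5^5 + 3 = 18753 —(−1)→ 18752
18752 —HB5→ 5^(5 + 1) + 5^5 + 2 —bump→ 6^(6 + 1) + 6^6 + 2 = 326594 —(−1)→ 326593
326593 —HB6→ 6^(6 + 1) + 6^6 + 1 —bump→ 7^(7 + 1) + 7^7 + 1 = 6588345 —(−1)→ 6588344
6588344 —HB7→ 7^(7 + 1) + 7^7 —bump→ 8^(8 + 1) + 8^8 = 150994944 —(−1)→ 150994943

3524450281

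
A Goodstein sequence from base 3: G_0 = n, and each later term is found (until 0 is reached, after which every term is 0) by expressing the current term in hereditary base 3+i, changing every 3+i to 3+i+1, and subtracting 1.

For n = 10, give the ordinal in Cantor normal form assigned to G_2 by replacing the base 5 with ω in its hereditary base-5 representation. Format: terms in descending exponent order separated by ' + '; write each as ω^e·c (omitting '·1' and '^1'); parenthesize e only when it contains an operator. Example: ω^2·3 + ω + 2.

step 0: 10 = 3^2 + 1; sub 4 for 3: 4^2 + 1; = 17; G_1 = 17−1 = 16
step 1: 16 = 4^2; sub 5 for 4: 5^2; = 25; G_2 = 25−1 = 24
step 2: 24 = 4·5 + 4; sub 6 for 5: 4·6 + 4; = 28; G_3 = 28−1 = 27

ω·4 + 4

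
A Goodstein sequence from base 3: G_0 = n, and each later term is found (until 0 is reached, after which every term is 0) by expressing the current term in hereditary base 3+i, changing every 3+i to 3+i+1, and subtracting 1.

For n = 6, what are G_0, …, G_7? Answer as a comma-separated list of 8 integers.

6, 7, 7, 7, 7, 7, 6, 5

(0) 6|_3 = 2·3 ↦ 2·4|_4 = 8 ⇒ 7
(1) 7|_4 = 4 + 3 ↦ 5 + 3|_5 = 8 ⇒ 7
(2) 7|_5 = 5 + 2 ↦ 6 + 2|_6 = 8 ⇒ 7
(3) 7|_6 = 6 + 1 ↦ 7 + 1|_7 = 8 ⇒ 7
(4) 7|_7 = 7 ↦ 8|_8 = 8 ⇒ 7
(5) 7|_8 = 7 ↦ 7|_9 = 7 ⇒ 6
(6) 6|_9 = 6 ↦ 6|_10 = 6 ⇒ 5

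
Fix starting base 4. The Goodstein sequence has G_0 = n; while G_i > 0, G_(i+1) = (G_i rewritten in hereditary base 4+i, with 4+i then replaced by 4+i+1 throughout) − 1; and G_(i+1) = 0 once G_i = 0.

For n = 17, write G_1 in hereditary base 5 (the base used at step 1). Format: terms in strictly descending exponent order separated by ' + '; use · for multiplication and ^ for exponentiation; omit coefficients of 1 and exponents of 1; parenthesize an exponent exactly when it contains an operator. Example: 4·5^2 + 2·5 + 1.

17 —HB4→ 4^2 + 1 —bump→ 5^2 + 1 = 26 —(−1)→ 25
25 —HB5→ 5^2 —bump→ 6^2 = 36 —(−1)→ 35

5^2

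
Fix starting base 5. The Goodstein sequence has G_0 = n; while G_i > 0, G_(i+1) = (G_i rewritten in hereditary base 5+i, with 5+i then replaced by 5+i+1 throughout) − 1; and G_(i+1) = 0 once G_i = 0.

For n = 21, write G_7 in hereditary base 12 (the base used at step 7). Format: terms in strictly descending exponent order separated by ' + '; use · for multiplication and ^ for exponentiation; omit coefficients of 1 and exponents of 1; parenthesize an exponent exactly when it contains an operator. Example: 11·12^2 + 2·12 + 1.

3·12 + 1

base 5: 21 = 4·5 + 1; at 6: 4·6 + 1 = 25; next = 24
base 6: 24 = 4·6; at 7: 4·7 = 28; next = 27
base 7: 27 = 3·7 + 6; at 8: 3·8 + 6 = 30; next = 29
base 8: 29 = 3·8 + 5; at 9: 3·9 + 5 = 32; next = 31
base 9: 31 = 3·9 + 4; at 10: 3·10 + 4 = 34; next = 33
base 10: 33 = 3·10 + 3; at 11: 3·11 + 3 = 36; next = 35
base 11: 35 = 3·11 + 2; at 12: 3·12 + 2 = 38; next = 37
base 12: 37 = 3·12 + 1; at 13: 3·13 + 1 = 40; next = 39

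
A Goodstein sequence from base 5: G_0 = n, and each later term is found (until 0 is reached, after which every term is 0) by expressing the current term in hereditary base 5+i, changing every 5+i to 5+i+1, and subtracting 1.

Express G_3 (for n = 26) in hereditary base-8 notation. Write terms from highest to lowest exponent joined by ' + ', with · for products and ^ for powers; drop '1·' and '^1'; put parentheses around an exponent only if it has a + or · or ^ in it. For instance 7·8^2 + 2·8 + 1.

6·8 + 5

26 —HB5→ 5^2 + 1 —bump→ 6^2 + 1 = 37 —(−1)→ 36
36 —HB6→ 6^2 —bump→ 7^2 = 49 —(−1)→ 48
48 —HB7→ 6·7 + 6 —bump→ 6·8 + 6 = 54 —(−1)→ 53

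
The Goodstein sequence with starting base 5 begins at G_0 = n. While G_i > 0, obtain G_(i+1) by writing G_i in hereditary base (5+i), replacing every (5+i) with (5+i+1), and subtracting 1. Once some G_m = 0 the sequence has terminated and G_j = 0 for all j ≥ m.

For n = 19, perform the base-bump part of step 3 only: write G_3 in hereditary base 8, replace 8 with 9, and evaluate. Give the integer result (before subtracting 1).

19 —HB5→ 3·5 + 4 —bump→ 3·6 + 4 = 22 —(−1)→ 21
21 —HB6→ 3·6 + 3 —bump→ 3·7 + 3 = 24 —(−1)→ 23
23 —HB7→ 3·7 + 2 —bump→ 3·8 + 2 = 26 —(−1)→ 25
25 —HB8→ 3·8 + 1 —bump→ 3·9 + 1 = 28 —(−1)→ 27

28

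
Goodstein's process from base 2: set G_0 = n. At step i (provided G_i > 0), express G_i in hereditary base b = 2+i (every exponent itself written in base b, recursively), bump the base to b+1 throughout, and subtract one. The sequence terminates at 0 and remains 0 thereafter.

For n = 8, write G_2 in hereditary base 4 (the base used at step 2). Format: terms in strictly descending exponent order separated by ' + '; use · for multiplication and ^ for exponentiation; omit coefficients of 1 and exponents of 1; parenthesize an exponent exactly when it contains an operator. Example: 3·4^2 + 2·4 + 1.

2·4^4 + 2·4^2 + 2·4 + 1

[0] 8 ≡ 2^(2 + 1) (base 2). Lift 3: 81. −1: 80.
[1] 80 ≡ 2·3^3 + 2·3^2 + 2·3 + 2 (base 3). Lift 4: 554. −1: 553.
[2] 553 ≡ 2·4^4 + 2·4^2 + 2·4 + 1 (base 4). Lift 5: 6311. −1: 6310.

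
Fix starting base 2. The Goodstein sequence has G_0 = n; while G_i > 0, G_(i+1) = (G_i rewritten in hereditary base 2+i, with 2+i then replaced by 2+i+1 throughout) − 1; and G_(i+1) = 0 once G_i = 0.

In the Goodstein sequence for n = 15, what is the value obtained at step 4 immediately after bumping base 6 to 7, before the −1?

6588345

(0) 15|_2 = 2^(2 + 1) + 2^2 + 2 + 1 ↦ 3^(3 + 1) + 3^3 + 3 + 1|_3 = 112 ⇒ 111
(1) 111|_3 = 3^(3 + 1) + 3^3 + 3 ↦ 4^(4 + 1) + 4^4 + 4|_4 = 1284 ⇒ 1283
(2) 1283|_4 = 4^(4 + 1) + 4^4 + 3 ↦ 5^(5 + 1) + 5^5 + 3|_5 = 18753 ⇒ 18752
(3) 18752|_5 = 5^(5 + 1) + 5^5 + 2 ↦ 6^(6 + 1) + 6^6 + 2|_6 = 326594 ⇒ 326593
(4) 326593|_6 = 6^(6 + 1) + 6^6 + 1 ↦ 7^(7 + 1) + 7^7 + 1|_7 = 6588345 ⇒ 6588344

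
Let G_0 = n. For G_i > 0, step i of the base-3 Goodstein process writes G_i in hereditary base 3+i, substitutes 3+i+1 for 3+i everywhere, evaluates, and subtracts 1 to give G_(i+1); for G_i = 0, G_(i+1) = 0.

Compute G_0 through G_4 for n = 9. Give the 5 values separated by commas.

9, 15, 17, 19, 21

G_0 = 9. HB_3(9) = 3^2. Bump = 16. G_1 = 15.
G_1 = 15. HB_4(15) = 3·4 + 3. Bump = 18. G_2 = 17.
G_2 = 17. HB_5(17) = 3·5 + 2. Bump = 20. G_3 = 19.
G_3 = 19. HB_6(19) = 3·6 + 1. Bump = 22. G_4 = 21.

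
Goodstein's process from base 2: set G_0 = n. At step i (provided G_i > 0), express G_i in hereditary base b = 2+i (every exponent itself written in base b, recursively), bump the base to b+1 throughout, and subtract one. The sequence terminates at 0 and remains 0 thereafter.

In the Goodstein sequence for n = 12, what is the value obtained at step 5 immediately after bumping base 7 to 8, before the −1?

134217868

G_0=12  [base 2] 2^(2 + 1) + 2^2  →[2↦3]→  3^(3 + 1) + 3^3 = 108  −1 ⇒ G_1=107
G_1=107  [base 3] 3^(3 + 1) + 2·3^2 + 2·3 + 2  →[3↦4]→  4^(4 + 1) + 2·4^2 + 2·4 + 2 = 1066  −1 ⇒ G_2=1065
G_2=1065  [base 4] 4^(4 + 1) + 2·4^2 + 2·4 + 1  →[4↦5]→  5^(5 + 1) + 2·5^2 + 2·5 + 1 = 15686  −1 ⇒ G_3=15685
G_3=15685  [base 5] 5^(5 + 1) + 2·5^2 + 2·5  →[5↦6]→  6^(6 + 1) + 2·6^2 + 2·6 = 280020  −1 ⇒ G_4=280019
G_4=280019  [base 6] 6^(6 + 1) + 2·6^2 + 6 + 5  →[6↦7]→  7^(7 + 1) + 2·7^2 + 7 + 5 = 5764911  −1 ⇒ G_5=5764910
G_5=5764910  [base 7] 7^(7 + 1) + 2·7^2 + 7 + 4  →[7↦8]→  8^(8 + 1) + 2·8^2 + 8 + 4 = 134217868  −1 ⇒ G_6=134217867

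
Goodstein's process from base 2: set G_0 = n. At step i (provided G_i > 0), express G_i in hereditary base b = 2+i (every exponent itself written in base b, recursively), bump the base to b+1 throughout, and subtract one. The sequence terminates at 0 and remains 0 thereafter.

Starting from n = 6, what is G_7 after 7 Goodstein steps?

base 2: 6 = 2^2 + 2; at 3: 3^3 + 3 = 30; next = 29
base 3: 29 = 3^3 + 2; at 4: 4^4 + 2 = 258; next = 257
base 4: 257 = 4^4 + 1; at 5: 5^5 + 1 = 3126; next = 3125
base 5: 3125 = 5^5; at 6: 6^6 = 46656; next = 46655
base 6: 46655 = 5·6^5 + 5·6^4 + 5·6^3 + 5·6^2 + 5·6 + 5; at 7: 5·7^5 + 5·7^4 + 5·7^3 + 5·7^2 + 5·7 + 5 = 98040; next = 98039
base 7: 98039 = 5·7^5 + 5·7^4 + 5·7^3 + 5·7^2 + 5·7 + 4; at 8: 5·8^5 + 5·8^4 + 5·8^3 + 5·8^2 + 5·8 + 4 = 187244; next = 187243
base 8: 187243 = 5·8^5 + 5·8^4 + 5·8^3 + 5·8^2 + 5·8 + 3; at 9: 5·9^5 + 5·9^4 + 5·9^3 + 5·9^2 + 5·9 + 3 = 332148; next = 332147
base 9: 332147 = 5·9^5 + 5·9^4 + 5·9^3 + 5·9^2 + 5·9 + 2; at 10: 5·10^5 + 5·10^4 + 5·10^3 + 5·10^2 + 5·10 + 2 = 555552; next = 555551

332147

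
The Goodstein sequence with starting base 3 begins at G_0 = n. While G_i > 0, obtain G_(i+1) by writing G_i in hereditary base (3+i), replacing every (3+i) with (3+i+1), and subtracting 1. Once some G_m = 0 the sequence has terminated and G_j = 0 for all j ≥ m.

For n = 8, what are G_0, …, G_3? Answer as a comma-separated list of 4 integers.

G_0=8  [base 3] 2·3 + 2  →[3↦4]→  2·4 + 2 = 10  −1 ⇒ G_1=9
G_1=9  [base 4] 2·4 + 1  →[4↦5]→  2·5 + 1 = 11  −1 ⇒ G_2=10
G_2=10  [base 5] 2·5  →[5↦6]→  2·6 = 12  −1 ⇒ G_3=11

8, 9, 10, 11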